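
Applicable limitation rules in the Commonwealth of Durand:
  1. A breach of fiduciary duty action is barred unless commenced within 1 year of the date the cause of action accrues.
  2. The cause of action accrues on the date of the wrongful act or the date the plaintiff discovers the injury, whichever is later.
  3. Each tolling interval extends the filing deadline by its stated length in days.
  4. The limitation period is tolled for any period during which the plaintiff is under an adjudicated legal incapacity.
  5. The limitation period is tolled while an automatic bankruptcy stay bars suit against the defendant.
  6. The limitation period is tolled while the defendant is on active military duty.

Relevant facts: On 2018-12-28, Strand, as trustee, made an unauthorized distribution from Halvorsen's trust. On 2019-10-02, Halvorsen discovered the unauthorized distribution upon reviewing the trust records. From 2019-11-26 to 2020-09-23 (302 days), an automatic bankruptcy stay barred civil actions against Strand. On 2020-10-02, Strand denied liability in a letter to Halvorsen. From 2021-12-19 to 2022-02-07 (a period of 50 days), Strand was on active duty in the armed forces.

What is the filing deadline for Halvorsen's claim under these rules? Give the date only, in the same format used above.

2021-07-31

Because discovery on 2019-10-02 post-dates the 2018-12-28 act, accrual under the later-of rule falls on 2019-10-02.
The untolled deadline — 1 year after 2019-10-02 — is 2020-10-02.
Because the automatic bankruptcy stay ran from 2019-11-26 to 2020-09-23, the deadline is extended by 302 days to 2021-07-31.
By the time the defendant's active military service began on 2021-12-19, the limitation period had already expired on 2021-07-31; that interval cannot revive it.
None of the other events listed affects the running of the period under the stated rules.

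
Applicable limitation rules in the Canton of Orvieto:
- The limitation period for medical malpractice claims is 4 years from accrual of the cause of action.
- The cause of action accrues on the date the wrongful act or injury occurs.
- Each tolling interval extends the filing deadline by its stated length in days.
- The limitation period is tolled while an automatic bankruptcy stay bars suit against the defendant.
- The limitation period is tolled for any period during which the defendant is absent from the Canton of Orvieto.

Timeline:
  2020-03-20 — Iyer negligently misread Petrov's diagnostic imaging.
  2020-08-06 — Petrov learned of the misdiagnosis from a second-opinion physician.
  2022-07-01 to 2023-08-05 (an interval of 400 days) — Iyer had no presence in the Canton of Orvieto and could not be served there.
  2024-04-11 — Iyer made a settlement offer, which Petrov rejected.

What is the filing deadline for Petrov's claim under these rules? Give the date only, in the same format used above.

The claim accrued on 2020-03-20, when the wrongful act occurred; under the stated occurrence rule the 2020-08-06 discovery does not delay accrual.
Adding the 4 years base period to 2020-03-20 gives a deadline of 2024-03-20, before any tolling.
Because the defendant's absence from the jurisdiction ran from 2022-07-01 to 2023-08-05, the deadline is extended by 400 days to 2025-04-24.
Nothing else in the chronology tolls or restarts the period.

2025-04-24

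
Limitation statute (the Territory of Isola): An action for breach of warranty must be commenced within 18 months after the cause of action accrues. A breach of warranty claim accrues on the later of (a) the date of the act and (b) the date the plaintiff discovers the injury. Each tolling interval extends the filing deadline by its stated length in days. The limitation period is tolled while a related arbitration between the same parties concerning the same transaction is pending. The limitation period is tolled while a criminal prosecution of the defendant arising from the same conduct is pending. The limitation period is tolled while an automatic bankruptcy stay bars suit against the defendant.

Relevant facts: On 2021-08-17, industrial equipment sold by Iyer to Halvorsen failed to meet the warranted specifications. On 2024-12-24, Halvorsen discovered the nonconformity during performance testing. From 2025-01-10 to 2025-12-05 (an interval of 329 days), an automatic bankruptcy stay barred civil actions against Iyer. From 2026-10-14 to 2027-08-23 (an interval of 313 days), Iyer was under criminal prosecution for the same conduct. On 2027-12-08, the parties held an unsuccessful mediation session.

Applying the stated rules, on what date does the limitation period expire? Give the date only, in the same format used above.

The claim accrued on 2024-12-24 — the later of the 2021-08-17 act and the 2024-12-24 discovery.
18 months from 2024-12-24 is 2026-06-24.
The automatic bankruptcy stay from 2025-01-10 to 2025-12-05 tolled the period for 329 days, extending the deadline to 2027-05-19.
The period was tolled for 313 days by the pending criminal prosecution (2026-10-14 to 2027-08-23), pushing the deadline to 2028-03-27.
Nothing else in the chronology tolls or restarts the period.

2028-03-27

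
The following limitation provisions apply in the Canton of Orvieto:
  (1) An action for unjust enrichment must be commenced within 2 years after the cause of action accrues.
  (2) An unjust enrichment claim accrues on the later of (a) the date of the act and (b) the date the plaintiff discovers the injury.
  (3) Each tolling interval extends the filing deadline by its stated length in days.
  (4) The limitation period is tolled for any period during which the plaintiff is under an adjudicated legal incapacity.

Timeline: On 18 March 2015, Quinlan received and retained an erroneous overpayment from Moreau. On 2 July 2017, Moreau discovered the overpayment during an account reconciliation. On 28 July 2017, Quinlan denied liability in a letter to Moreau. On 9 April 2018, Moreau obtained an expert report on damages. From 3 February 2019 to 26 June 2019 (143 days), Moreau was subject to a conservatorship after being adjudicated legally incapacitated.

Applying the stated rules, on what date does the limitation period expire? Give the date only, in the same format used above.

Because discovery on 2 July 2017 post-dates the 18 March 2015 act, accrual under the later-of rule falls on 2 July 2017.
Adding the 2 years base period to 2 July 2017 gives a deadline of 2 July 2019, before any tolling.
Because the plaintiff's legal incapacity ran from 3 February 2019 to 26 June 2019, the deadline is extended by 143 days to 22 November 2019.
The other events in the timeline have no effect on the limitation period under the stated rules.

22 November 2019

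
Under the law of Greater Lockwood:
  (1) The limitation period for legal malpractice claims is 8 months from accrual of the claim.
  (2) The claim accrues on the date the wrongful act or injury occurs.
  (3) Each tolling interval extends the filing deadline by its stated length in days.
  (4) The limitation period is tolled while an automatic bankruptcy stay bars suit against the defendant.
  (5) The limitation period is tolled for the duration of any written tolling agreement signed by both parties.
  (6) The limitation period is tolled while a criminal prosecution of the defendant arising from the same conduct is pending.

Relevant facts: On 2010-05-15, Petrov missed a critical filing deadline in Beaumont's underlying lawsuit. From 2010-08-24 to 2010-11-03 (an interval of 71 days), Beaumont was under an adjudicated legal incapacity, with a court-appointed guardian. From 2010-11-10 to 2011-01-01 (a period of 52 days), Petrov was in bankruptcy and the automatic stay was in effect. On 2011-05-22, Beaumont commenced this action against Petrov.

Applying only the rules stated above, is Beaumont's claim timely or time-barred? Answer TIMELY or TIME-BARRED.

TIME-BARRED

The limitation period began to run on 2010-05-15.
8 months from 2010-05-15 is 2011-01-15.
Because the automatic bankruptcy stay ran from 2010-11-10 to 2011-01-01, the deadline is extended by 52 days to 2011-03-08.
Although the plaintiff's incapacity ran from 2010-08-24 to 2010-11-03, the stated rules do not make that a tolling event, so it is disregarded.
Filing on 2011-05-22 missed the 2011-03-08 deadline — the action is time-barred.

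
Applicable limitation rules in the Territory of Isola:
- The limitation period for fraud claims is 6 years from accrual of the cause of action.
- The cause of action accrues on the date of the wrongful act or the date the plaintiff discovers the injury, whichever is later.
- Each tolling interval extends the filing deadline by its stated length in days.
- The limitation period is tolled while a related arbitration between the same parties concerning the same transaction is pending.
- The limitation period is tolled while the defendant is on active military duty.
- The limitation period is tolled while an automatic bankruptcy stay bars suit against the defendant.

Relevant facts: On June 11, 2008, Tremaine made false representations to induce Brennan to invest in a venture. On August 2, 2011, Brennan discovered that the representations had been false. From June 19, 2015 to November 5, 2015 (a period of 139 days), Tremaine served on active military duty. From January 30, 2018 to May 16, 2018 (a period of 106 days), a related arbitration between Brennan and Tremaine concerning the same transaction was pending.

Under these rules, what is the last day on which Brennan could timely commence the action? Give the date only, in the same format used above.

December 19, 2017

Because discovery on August 2, 2011 post-dates the June 11, 2008 act, accrual under the later-of rule falls on August 2, 2011.
The untolled deadline — 6 years after August 2, 2011 — is August 2, 2017.
Because the defendant's active military service ran from June 19, 2015 to November 5, 2015, the deadline is extended by 139 days to December 19, 2017.
By the time the pending related arbitration began on January 30, 2018, the limitation period had already expired on December 19, 2017; that interval cannot revive it.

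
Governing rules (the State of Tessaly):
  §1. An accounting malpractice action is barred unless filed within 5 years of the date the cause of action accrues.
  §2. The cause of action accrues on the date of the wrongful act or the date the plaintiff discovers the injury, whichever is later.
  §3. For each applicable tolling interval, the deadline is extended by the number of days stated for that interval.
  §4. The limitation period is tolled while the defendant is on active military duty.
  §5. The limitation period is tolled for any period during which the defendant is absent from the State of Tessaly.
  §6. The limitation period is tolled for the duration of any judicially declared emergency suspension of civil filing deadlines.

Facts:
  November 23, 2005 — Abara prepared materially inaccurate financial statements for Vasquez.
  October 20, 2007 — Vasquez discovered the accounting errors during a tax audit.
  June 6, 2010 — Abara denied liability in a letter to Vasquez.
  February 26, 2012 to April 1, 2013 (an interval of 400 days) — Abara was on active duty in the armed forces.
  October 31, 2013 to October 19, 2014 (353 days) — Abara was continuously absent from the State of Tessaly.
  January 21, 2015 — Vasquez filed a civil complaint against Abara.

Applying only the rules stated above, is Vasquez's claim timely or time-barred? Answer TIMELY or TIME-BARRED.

The claim accrued on October 20, 2007 — the later of the November 23, 2005 act and the October 20, 2007 discovery.
Adding the 5 years base period to October 20, 2007 gives a deadline of October 20, 2012, before any tolling.
The defendant's active military service from February 26, 2012 to April 1, 2013 tolled the period for 400 days, extending the deadline to November 24, 2013.
The defendant's absence from the jurisdiction from October 31, 2013 to October 19, 2014 tolled the period for 353 days, extending the deadline to November 12, 2014.
The other events in the timeline have no effect on the limitation period under the stated rules.
Filing on January 21, 2015 missed the November 12, 2014 deadline — the action is time-barred.

TIME-BARRED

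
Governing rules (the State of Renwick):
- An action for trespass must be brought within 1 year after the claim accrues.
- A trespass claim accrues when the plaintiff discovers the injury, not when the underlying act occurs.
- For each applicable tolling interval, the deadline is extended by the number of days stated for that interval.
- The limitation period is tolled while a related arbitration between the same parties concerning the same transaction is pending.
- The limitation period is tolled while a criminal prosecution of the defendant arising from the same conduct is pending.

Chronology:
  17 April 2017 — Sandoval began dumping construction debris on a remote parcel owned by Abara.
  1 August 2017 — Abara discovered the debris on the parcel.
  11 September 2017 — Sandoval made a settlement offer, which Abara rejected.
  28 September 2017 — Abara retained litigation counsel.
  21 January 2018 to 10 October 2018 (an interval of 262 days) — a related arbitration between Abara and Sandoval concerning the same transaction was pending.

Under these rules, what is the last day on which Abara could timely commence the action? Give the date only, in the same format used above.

20 April 2019

The claim did not accrue until Abara discovered the injury on 1 August 2017; the 17 April 2017 act date does not start the clock under the stated rule.
1 year from 1 August 2017 is 1 August 2018.
Because the pending related arbitration ran from 21 January 2018 to 10 October 2018, the deadline is extended by 262 days to 20 April 2019.
Nothing else in the chronology tolls or restarts the period.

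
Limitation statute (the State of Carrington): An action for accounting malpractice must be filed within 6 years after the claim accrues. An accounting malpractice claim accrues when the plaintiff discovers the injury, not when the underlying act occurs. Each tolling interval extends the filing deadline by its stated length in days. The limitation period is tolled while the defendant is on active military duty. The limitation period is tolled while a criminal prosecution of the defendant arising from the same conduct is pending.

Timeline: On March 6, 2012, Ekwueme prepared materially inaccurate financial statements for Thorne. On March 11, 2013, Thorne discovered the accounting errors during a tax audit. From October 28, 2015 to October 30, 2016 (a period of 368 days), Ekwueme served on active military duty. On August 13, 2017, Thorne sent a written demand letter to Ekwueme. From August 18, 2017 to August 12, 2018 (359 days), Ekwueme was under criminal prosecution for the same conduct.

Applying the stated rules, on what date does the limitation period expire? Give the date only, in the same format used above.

The claim did not accrue until Thorne discovered the injury on March 11, 2013; the March 6, 2012 act date does not start the clock under the stated rule.
Adding the 6 years base period to March 11, 2013 gives a deadline of March 11, 2019, before any tolling.
Because the defendant's active military service ran from October 28, 2015 to October 30, 2016, the deadline is extended by 368 days to March 13, 2020.
Because the pending criminal prosecution ran from August 18, 2017 to August 12, 2018, the deadline is extended by 359 days to March 7, 2021.
Nothing else in the chronology tolls or restarts the period.

March 7, 2021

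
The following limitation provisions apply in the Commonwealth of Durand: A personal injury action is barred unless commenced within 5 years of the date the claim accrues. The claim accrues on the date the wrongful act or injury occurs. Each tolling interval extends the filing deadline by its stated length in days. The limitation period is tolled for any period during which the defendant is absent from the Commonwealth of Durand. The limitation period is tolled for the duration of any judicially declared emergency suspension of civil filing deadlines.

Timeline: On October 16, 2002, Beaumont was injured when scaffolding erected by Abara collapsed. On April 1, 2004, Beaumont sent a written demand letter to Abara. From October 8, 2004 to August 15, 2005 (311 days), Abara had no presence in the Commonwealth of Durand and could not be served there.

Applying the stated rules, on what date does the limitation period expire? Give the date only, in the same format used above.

The claim accrued on October 16, 2002, when the wrongful act occurred.
5 years from October 16, 2002 is October 16, 2007.
The period was tolled for 311 days by the defendant's absence from the jurisdiction (October 8, 2004 to August 15, 2005), pushing the deadline to August 22, 2008.
Nothing else in the chronology tolls or restarts the period.

August 22, 2008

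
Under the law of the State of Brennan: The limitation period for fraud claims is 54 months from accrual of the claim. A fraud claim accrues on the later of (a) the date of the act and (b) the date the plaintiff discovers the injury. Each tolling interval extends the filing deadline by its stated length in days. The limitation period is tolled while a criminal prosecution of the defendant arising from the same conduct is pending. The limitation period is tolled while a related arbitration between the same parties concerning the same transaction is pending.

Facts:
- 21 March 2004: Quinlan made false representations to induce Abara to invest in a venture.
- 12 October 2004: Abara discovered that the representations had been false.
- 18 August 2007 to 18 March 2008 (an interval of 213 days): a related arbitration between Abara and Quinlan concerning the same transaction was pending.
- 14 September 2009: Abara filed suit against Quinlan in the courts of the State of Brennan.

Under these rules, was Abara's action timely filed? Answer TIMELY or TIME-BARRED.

TIMELY

Because discovery on 12 October 2004 post-dates the 21 March 2004 act, accrual under the later-of rule falls on 12 October 2004.
54 months from 12 October 2004 is 12 April 2009.
The pending related arbitration from 18 August 2007 to 18 March 2008 tolled the period for 213 days, extending the deadline to 11 November 2009.
Abara filed on 14 September 2009, before the 11 November 2009 deadline, so the action is timely.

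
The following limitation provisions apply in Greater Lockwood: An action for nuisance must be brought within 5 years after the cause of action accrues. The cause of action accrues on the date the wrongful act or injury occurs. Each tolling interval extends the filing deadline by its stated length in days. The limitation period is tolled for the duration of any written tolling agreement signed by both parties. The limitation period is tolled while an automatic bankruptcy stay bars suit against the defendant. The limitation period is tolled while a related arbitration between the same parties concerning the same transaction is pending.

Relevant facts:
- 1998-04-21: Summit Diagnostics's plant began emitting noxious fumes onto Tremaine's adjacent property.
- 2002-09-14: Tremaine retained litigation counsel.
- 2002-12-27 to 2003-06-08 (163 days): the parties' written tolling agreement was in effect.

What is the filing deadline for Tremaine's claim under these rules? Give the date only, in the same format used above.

The cause of action accrued on 1998-04-21, the date of the act.
5 years from 1998-04-21 is 2003-04-21.
The written tolling agreement from 2002-12-27 to 2003-06-08 tolled the period for 163 days, extending the deadline to 2003-10-01.
Nothing else in the chronology tolls or restarts the period.

2003-10-01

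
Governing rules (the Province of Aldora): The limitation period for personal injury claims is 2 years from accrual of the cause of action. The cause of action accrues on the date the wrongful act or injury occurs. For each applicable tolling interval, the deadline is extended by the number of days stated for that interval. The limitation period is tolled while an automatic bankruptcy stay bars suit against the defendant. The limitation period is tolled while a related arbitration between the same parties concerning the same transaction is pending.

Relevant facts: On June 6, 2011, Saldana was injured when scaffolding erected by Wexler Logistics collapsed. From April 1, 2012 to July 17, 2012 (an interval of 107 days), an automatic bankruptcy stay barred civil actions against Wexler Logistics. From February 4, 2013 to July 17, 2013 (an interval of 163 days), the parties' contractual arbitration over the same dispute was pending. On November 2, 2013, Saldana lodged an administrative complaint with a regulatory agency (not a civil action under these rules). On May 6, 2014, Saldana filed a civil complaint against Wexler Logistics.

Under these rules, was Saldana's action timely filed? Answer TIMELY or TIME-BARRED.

TIME-BARRED

The limitation period began to run on June 6, 2011.
The untolled deadline — 2 years after June 6, 2011 — is June 6, 2013.
Because the automatic bankruptcy stay ran from April 1, 2012 to July 17, 2012, the deadline is extended by 107 days to September 21, 2013.
The period was tolled for 163 days by the pending related arbitration (February 4, 2013 to July 17, 2013), pushing the deadline to March 3, 2014.
None of the other events listed affects the running of the period under the stated rules.
Saldana filed on May 6, 2014, after the March 3, 2014 deadline, so the action is time-barred.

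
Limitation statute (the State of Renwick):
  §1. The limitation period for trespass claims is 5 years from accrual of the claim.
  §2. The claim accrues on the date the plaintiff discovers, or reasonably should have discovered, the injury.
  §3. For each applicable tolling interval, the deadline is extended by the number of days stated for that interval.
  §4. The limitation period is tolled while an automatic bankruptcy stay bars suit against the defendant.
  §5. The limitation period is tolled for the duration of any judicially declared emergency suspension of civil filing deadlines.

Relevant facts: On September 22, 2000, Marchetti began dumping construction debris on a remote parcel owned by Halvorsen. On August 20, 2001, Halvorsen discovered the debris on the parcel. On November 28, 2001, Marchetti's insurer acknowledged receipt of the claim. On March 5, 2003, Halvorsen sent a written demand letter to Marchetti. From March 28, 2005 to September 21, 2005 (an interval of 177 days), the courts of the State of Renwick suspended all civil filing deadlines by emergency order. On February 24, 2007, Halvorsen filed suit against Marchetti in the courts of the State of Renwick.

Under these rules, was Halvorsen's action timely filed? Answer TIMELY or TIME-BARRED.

TIME-BARRED

The claim did not accrue until Halvorsen discovered the injury on August 20, 2001; the September 22, 2000 act date does not start the clock under the stated rule.
The untolled deadline — 5 years after August 20, 2001 — is August 20, 2006.
Because the emergency suspension of filing deadlines ran from March 28, 2005 to September 21, 2005, the deadline is extended by 177 days to February 13, 2007.
The other events in the timeline have no effect on the limitation period under the stated rules.
The February 24, 2007 filing falls after the February 13, 2007 deadline; the claim is time-barred.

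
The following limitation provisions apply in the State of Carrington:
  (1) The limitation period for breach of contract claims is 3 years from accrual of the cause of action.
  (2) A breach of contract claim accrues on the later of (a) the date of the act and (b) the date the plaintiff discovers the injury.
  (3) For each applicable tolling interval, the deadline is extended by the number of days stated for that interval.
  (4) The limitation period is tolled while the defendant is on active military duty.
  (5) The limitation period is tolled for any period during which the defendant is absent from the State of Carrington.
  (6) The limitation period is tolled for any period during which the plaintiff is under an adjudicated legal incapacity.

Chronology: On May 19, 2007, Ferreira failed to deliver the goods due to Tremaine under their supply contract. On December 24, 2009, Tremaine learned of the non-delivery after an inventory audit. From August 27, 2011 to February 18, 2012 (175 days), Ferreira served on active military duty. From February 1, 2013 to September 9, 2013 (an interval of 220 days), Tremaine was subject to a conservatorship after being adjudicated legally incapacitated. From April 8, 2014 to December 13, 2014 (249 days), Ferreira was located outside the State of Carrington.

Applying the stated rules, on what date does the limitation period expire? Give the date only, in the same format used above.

January 23, 2014

The claim accrued on December 24, 2009 — the later of the May 19, 2007 act and the December 24, 2009 discovery.
The untolled deadline — 3 years after December 24, 2009 — is December 24, 2012.
Because the defendant's active military service ran from August 27, 2011 to February 18, 2012, the deadline is extended by 175 days to June 17, 2013.
The period was tolled for 220 days by the plaintiff's legal incapacity (February 1, 2013 to September 9, 2013), pushing the deadline to January 23, 2014.
By the time the defendant's absence from the jurisdiction began on April 8, 2014, the limitation period had already expired on January 23, 2014; that interval cannot revive it.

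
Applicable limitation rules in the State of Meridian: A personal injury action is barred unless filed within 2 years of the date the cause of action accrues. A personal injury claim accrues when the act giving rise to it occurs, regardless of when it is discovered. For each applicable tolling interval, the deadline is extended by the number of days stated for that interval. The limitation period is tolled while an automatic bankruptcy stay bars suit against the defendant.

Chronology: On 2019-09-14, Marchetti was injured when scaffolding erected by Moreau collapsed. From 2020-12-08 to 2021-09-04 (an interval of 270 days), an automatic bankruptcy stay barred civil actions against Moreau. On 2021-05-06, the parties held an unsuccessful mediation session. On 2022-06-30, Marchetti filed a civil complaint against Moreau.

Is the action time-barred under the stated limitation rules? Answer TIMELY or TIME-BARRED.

TIME-BARRED

The limitation period began to run on 2019-09-14.
2 years from 2019-09-14 is 2021-09-14.
Because the automatic bankruptcy stay ran from 2020-12-08 to 2021-09-04, the deadline is extended by 270 days to 2022-06-11.
The other events in the timeline have no effect on the limitation period under the stated rules.
Marchetti filed on 2022-06-30, after the 2022-06-11 deadline, so the action is time-barred.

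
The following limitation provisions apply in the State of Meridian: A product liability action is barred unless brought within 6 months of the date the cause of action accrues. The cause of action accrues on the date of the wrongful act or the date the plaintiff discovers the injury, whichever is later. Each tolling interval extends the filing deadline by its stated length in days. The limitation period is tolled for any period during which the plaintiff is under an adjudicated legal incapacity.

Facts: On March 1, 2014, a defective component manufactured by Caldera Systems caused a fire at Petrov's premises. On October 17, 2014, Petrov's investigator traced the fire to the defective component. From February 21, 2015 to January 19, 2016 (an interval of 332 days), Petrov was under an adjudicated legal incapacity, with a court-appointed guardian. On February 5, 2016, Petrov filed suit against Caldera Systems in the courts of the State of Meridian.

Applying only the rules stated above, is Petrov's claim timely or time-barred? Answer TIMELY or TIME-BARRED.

TIMELY

Because discovery on October 17, 2014 post-dates the March 1, 2014 act, accrual under the later-of rule falls on October 17, 2014.
Adding the 6 months base period to October 17, 2014 gives a deadline of April 17, 2015, before any tolling.
The plaintiff's legal incapacity from February 21, 2015 to January 19, 2016 tolled the period for 332 days, extending the deadline to March 14, 2016.
Petrov filed on February 5, 2016, before the March 14, 2016 deadline, so the action is timely.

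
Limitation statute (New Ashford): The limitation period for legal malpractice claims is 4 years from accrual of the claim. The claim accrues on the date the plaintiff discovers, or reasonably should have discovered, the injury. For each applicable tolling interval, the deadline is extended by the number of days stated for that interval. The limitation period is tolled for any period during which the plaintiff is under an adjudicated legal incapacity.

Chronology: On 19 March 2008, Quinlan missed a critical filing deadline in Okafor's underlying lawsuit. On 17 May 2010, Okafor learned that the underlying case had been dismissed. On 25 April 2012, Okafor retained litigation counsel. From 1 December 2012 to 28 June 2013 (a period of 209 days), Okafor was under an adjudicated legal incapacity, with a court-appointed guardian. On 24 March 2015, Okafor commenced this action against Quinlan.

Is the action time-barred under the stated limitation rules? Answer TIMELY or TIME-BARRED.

Under the discovery rule, the claim accrued on 17 May 2010, when Okafor discovered the injury — not on the 19 March 2008 date of the underlying act.
Adding the 4 years base period to 17 May 2010 gives a deadline of 17 May 2014, before any tolling.
Because the plaintiff's legal incapacity ran from 1 December 2012 to 28 June 2013, the deadline is extended by 209 days to 12 December 2014.
The other events in the timeline have no effect on the limitation period under the stated rules.
The 24 March 2015 filing falls after the 12 December 2014 deadline; the claim is time-barred.

TIME-BARRED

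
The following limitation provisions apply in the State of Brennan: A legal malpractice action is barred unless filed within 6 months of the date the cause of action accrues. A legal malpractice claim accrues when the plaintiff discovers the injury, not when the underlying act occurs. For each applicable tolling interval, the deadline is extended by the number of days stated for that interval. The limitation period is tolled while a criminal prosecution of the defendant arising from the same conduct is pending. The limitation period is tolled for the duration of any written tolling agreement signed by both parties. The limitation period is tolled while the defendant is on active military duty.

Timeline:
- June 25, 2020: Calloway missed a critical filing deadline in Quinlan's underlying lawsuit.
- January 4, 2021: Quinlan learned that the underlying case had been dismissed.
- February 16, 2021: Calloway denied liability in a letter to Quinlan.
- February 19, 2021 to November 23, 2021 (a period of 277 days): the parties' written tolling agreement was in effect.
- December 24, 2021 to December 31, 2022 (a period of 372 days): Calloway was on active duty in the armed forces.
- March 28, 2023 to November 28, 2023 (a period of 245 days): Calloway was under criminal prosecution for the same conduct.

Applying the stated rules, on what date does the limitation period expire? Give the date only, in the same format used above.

December 15, 2023

Accrual is tied to discovery, so the period began on January 4, 2021 rather than on June 25, 2020 when the act occurred.
The untolled deadline — 6 months after January 4, 2021 — is July 4, 2021.
The written tolling agreement from February 19, 2021 to November 23, 2021 tolled the period for 277 days, extending the deadline to April 7, 2022.
The defendant's active military service from December 24, 2021 to December 31, 2022 tolled the period for 372 days, extending the deadline to April 14, 2023.
Because the pending criminal prosecution ran from March 28, 2023 to November 28, 2023, the deadline is extended by 245 days to December 15, 2023.
None of the other events listed affects the running of the period under the stated rules.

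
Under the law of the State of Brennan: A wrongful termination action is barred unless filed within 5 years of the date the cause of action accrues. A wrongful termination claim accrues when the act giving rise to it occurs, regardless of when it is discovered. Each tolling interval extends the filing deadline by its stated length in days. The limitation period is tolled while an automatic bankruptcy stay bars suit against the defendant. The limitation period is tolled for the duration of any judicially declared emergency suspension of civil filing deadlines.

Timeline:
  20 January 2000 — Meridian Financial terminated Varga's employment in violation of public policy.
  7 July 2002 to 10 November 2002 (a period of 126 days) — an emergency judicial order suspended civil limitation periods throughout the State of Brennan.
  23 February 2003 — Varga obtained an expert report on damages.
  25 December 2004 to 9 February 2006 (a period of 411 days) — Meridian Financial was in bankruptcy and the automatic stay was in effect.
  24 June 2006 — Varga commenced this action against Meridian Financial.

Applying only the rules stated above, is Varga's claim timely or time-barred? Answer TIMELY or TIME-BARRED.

TIMELY

The claim accrued on 20 January 2000, when the wrongful act occurred.
Adding the 5 years base period to 20 January 2000 gives a deadline of 20 January 2005, before any tolling.
The emergency suspension of filing deadlines from 7 July 2002 to 10 November 2002 tolled the period for 126 days, extending the deadline to 26 May 2005.
The period was tolled for 411 days by the automatic bankruptcy stay (25 December 2004 to 9 February 2006), pushing the deadline to 11 July 2006.
Nothing else in the chronology tolls or restarts the period.
Varga filed on 24 June 2006, before the 11 July 2006 deadline, so the action is timely.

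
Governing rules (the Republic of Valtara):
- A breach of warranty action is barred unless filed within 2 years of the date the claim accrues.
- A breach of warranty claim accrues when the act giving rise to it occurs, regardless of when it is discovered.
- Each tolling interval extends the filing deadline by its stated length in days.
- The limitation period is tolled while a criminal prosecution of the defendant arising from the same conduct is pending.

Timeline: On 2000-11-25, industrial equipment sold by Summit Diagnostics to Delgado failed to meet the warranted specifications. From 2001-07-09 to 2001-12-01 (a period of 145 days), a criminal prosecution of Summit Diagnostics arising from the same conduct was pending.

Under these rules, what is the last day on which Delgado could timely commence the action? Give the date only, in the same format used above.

2003-04-19

The limitation period began to run on 2000-11-25.
The untolled deadline — 2 years after 2000-11-25 — is 2002-11-25.
The pending criminal prosecution from 2001-07-09 to 2001-12-01 tolled the period for 145 days, extending the deadline to 2003-04-19.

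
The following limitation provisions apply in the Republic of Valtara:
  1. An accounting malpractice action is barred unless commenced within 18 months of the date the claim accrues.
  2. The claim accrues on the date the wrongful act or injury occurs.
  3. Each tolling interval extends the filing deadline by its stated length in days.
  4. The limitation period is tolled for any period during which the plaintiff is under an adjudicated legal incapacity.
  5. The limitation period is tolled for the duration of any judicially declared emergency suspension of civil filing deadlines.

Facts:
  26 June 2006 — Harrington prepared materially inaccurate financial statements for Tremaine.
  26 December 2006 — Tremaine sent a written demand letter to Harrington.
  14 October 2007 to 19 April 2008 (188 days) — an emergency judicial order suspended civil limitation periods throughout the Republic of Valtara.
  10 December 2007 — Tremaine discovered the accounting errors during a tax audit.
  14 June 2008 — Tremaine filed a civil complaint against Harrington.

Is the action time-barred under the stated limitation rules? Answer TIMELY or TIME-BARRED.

TIMELY

Because the rule ties accrual to occurrence, the claim accrued on 26 June 2006, not on the 10 December 2007 discovery date.
18 months from 26 June 2006 is 26 December 2007.
Because the emergency suspension of filing deadlines ran from 14 October 2007 to 19 April 2008, the deadline is extended by 188 days to 1 July 2008.
None of the other events listed affects the running of the period under the stated rules.
Tremaine filed on 14 June 2008, before the 1 July 2008 deadline, so the action is timely.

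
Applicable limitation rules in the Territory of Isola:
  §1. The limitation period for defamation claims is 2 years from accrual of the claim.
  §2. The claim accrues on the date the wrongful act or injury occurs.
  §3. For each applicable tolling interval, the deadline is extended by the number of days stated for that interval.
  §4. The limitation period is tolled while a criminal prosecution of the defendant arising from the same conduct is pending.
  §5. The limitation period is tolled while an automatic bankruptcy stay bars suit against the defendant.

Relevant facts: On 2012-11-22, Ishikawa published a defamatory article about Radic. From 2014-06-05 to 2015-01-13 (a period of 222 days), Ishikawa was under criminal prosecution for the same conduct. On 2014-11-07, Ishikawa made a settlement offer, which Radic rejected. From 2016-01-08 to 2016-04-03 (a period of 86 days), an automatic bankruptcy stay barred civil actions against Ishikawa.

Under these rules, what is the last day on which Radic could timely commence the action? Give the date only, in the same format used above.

2015-07-02

The claim accrued on 2012-11-22, when the wrongful act occurred.
2 years from 2012-11-22 is 2014-11-22.
The period was tolled for 222 days by the pending criminal prosecution (2014-06-05 to 2015-01-13), pushing the deadline to 2015-07-02.
The automatic bankruptcy stay starting 2016-01-08 came too late — the period had run on 2015-07-02 — and so does not extend the deadline.
The other events in the timeline have no effect on the limitation period under the stated rules.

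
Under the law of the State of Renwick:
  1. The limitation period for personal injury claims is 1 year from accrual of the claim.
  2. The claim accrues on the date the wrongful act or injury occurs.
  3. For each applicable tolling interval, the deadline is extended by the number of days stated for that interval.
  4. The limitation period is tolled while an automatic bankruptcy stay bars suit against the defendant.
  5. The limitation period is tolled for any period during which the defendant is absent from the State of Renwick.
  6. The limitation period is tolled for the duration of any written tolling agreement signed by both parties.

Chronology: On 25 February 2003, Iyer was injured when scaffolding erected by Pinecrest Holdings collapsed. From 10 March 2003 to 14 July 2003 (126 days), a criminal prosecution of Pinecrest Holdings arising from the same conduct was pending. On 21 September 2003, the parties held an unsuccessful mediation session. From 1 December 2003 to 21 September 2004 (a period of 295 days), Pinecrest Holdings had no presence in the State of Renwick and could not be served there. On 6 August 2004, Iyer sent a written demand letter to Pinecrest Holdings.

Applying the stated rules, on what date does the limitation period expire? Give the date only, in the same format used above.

The claim accrued on 25 February 2003, the date of the act.
The untolled deadline — 1 year after 25 February 2003 — is 25 February 2004.
Because the defendant's absence from the jurisdiction ran from 1 December 2003 to 21 September 2004, the deadline is extended by 295 days to 16 December 2004.
Although a criminal prosecution ran from 10 March 2003 to 14 July 2003, the stated rules do not make that a tolling event, so it is disregarded.
Nothing else in the chronology tolls or restarts the period.

16 December 2004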